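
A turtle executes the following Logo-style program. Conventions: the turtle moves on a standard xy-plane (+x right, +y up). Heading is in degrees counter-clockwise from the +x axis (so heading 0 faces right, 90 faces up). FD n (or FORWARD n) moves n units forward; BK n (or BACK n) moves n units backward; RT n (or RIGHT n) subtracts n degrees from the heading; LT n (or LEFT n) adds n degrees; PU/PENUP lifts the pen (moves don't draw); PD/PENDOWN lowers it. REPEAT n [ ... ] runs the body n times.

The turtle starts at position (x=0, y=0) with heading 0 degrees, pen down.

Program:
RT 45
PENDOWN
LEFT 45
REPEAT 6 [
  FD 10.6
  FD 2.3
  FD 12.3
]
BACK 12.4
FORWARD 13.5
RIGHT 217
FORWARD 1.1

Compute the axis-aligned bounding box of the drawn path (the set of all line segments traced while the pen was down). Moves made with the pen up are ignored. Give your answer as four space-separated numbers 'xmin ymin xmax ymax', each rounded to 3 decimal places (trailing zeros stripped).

Answer: 0 0 152.3 0.662

Derivation:
Executing turtle program step by step:
Start: pos=(0,0), heading=0, pen down
RT 45: heading 0 -> 315
PD: pen down
LT 45: heading 315 -> 0
REPEAT 6 [
  -- iteration 1/6 --
  FD 10.6: (0,0) -> (10.6,0) [heading=0, draw]
  FD 2.3: (10.6,0) -> (12.9,0) [heading=0, draw]
  FD 12.3: (12.9,0) -> (25.2,0) [heading=0, draw]
  -- iteration 2/6 --
  FD 10.6: (25.2,0) -> (35.8,0) [heading=0, draw]
  FD 2.3: (35.8,0) -> (38.1,0) [heading=0, draw]
  FD 12.3: (38.1,0) -> (50.4,0) [heading=0, draw]
  -- iteration 3/6 --
  FD 10.6: (50.4,0) -> (61,0) [heading=0, draw]
  FD 2.3: (61,0) -> (63.3,0) [heading=0, draw]
  FD 12.3: (63.3,0) -> (75.6,0) [heading=0, draw]
  -- iteration 4/6 --
  FD 10.6: (75.6,0) -> (86.2,0) [heading=0, draw]
  FD 2.3: (86.2,0) -> (88.5,0) [heading=0, draw]
  FD 12.3: (88.5,0) -> (100.8,0) [heading=0, draw]
  -- iteration 5/6 --
  FD 10.6: (100.8,0) -> (111.4,0) [heading=0, draw]
  FD 2.3: (111.4,0) -> (113.7,0) [heading=0, draw]
  FD 12.3: (113.7,0) -> (126,0) [heading=0, draw]
  -- iteration 6/6 --
  FD 10.6: (126,0) -> (136.6,0) [heading=0, draw]
  FD 2.3: (136.6,0) -> (138.9,0) [heading=0, draw]
  FD 12.3: (138.9,0) -> (151.2,0) [heading=0, draw]
]
BK 12.4: (151.2,0) -> (138.8,0) [heading=0, draw]
FD 13.5: (138.8,0) -> (152.3,0) [heading=0, draw]
RT 217: heading 0 -> 143
FD 1.1: (152.3,0) -> (151.422,0.662) [heading=143, draw]
Final: pos=(151.422,0.662), heading=143, 21 segment(s) drawn

Segment endpoints: x in {0, 10.6, 12.9, 25.2, 35.8, 38.1, 50.4, 61, 63.3, 75.6, 86.2, 88.5, 100.8, 111.4, 113.7, 126, 136.6, 138.8, 138.9, 151.2, 151.422, 152.3}, y in {0, 0.662}
xmin=0, ymin=0, xmax=152.3, ymax=0.662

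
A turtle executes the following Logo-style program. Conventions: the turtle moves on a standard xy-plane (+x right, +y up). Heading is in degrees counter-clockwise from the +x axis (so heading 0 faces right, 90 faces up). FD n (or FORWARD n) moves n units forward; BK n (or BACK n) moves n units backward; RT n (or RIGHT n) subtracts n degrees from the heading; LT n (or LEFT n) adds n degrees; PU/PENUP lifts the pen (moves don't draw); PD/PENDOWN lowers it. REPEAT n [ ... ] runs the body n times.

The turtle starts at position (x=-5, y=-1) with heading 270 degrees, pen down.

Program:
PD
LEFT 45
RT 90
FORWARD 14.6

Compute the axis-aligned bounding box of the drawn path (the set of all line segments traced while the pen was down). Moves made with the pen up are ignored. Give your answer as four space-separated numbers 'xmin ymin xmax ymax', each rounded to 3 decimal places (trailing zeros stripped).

Answer: -15.324 -11.324 -5 -1

Derivation:
Executing turtle program step by step:
Start: pos=(-5,-1), heading=270, pen down
PD: pen down
LT 45: heading 270 -> 315
RT 90: heading 315 -> 225
FD 14.6: (-5,-1) -> (-15.324,-11.324) [heading=225, draw]
Final: pos=(-15.324,-11.324), heading=225, 1 segment(s) drawn

Segment endpoints: x in {-15.324, -5}, y in {-11.324, -1}
xmin=-15.324, ymin=-11.324, xmax=-5, ymax=-1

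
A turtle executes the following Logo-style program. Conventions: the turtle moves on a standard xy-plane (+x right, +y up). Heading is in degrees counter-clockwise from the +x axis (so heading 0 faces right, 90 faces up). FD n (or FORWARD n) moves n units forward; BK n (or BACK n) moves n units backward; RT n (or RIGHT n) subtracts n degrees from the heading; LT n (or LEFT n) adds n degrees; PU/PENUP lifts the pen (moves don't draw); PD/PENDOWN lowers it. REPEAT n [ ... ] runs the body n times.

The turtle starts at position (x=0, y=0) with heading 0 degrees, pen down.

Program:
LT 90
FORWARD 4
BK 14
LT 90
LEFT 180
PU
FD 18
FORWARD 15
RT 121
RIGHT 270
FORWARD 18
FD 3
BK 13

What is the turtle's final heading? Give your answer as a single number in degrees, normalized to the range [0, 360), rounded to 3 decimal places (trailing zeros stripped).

Answer: 329

Derivation:
Executing turtle program step by step:
Start: pos=(0,0), heading=0, pen down
LT 90: heading 0 -> 90
FD 4: (0,0) -> (0,4) [heading=90, draw]
BK 14: (0,4) -> (0,-10) [heading=90, draw]
LT 90: heading 90 -> 180
LT 180: heading 180 -> 0
PU: pen up
FD 18: (0,-10) -> (18,-10) [heading=0, move]
FD 15: (18,-10) -> (33,-10) [heading=0, move]
RT 121: heading 0 -> 239
RT 270: heading 239 -> 329
FD 18: (33,-10) -> (48.429,-19.271) [heading=329, move]
FD 3: (48.429,-19.271) -> (51.001,-20.816) [heading=329, move]
BK 13: (51.001,-20.816) -> (39.857,-14.12) [heading=329, move]
Final: pos=(39.857,-14.12), heading=329, 2 segment(s) drawn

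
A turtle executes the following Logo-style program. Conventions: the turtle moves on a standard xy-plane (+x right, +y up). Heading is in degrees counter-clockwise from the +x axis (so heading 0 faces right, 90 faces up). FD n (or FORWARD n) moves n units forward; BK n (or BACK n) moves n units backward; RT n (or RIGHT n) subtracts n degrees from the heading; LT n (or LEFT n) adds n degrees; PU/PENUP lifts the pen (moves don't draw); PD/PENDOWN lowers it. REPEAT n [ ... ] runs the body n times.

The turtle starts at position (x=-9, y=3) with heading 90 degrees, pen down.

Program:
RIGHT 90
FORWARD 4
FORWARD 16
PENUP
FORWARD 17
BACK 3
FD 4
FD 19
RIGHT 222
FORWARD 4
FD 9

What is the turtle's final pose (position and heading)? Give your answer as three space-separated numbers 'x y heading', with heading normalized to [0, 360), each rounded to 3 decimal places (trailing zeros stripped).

Answer: 38.339 11.699 138

Derivation:
Executing turtle program step by step:
Start: pos=(-9,3), heading=90, pen down
RT 90: heading 90 -> 0
FD 4: (-9,3) -> (-5,3) [heading=0, draw]
FD 16: (-5,3) -> (11,3) [heading=0, draw]
PU: pen up
FD 17: (11,3) -> (28,3) [heading=0, move]
BK 3: (28,3) -> (25,3) [heading=0, move]
FD 4: (25,3) -> (29,3) [heading=0, move]
FD 19: (29,3) -> (48,3) [heading=0, move]
RT 222: heading 0 -> 138
FD 4: (48,3) -> (45.027,5.677) [heading=138, move]
FD 9: (45.027,5.677) -> (38.339,11.699) [heading=138, move]
Final: pos=(38.339,11.699), heading=138, 2 segment(s) drawn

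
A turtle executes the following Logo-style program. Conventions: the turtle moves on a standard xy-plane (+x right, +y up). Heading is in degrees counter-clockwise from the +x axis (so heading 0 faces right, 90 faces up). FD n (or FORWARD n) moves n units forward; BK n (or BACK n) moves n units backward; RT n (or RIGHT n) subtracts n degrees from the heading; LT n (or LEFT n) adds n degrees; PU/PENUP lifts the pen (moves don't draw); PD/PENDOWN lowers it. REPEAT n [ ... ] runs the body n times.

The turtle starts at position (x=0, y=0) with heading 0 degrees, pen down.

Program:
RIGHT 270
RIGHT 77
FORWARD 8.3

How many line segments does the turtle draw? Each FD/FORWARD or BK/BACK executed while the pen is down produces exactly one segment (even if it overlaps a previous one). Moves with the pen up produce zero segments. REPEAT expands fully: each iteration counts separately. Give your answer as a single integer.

Executing turtle program step by step:
Start: pos=(0,0), heading=0, pen down
RT 270: heading 0 -> 90
RT 77: heading 90 -> 13
FD 8.3: (0,0) -> (8.087,1.867) [heading=13, draw]
Final: pos=(8.087,1.867), heading=13, 1 segment(s) drawn
Segments drawn: 1

Answer: 1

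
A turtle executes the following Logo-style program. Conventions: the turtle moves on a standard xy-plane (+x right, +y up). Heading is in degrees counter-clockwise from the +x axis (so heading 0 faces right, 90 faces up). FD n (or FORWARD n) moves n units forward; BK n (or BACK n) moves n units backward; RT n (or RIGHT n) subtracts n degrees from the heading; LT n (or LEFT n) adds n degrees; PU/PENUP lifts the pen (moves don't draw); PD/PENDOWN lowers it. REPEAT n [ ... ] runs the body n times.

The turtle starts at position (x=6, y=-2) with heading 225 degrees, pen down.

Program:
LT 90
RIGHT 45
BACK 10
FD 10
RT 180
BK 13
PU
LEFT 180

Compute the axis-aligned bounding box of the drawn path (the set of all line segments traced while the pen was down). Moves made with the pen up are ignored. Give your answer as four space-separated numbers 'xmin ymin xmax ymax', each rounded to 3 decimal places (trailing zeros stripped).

Answer: 6 -15 6 8

Derivation:
Executing turtle program step by step:
Start: pos=(6,-2), heading=225, pen down
LT 90: heading 225 -> 315
RT 45: heading 315 -> 270
BK 10: (6,-2) -> (6,8) [heading=270, draw]
FD 10: (6,8) -> (6,-2) [heading=270, draw]
RT 180: heading 270 -> 90
BK 13: (6,-2) -> (6,-15) [heading=90, draw]
PU: pen up
LT 180: heading 90 -> 270
Final: pos=(6,-15), heading=270, 3 segment(s) drawn

Segment endpoints: x in {6, 6, 6}, y in {-15, -2, 8}
xmin=6, ymin=-15, xmax=6, ymax=8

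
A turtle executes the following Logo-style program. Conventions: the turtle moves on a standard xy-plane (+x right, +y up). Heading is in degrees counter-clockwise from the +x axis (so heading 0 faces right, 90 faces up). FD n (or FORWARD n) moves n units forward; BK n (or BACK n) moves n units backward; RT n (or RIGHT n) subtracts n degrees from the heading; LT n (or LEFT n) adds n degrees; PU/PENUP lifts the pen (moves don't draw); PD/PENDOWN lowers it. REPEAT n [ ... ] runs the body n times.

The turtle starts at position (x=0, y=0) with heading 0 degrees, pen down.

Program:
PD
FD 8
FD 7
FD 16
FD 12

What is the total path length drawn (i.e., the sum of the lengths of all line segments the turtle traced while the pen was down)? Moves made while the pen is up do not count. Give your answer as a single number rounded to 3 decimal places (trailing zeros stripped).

Executing turtle program step by step:
Start: pos=(0,0), heading=0, pen down
PD: pen down
FD 8: (0,0) -> (8,0) [heading=0, draw]
FD 7: (8,0) -> (15,0) [heading=0, draw]
FD 16: (15,0) -> (31,0) [heading=0, draw]
FD 12: (31,0) -> (43,0) [heading=0, draw]
Final: pos=(43,0), heading=0, 4 segment(s) drawn

Segment lengths:
  seg 1: (0,0) -> (8,0), length = 8
  seg 2: (8,0) -> (15,0), length = 7
  seg 3: (15,0) -> (31,0), length = 16
  seg 4: (31,0) -> (43,0), length = 12
Total = 43

Answer: 43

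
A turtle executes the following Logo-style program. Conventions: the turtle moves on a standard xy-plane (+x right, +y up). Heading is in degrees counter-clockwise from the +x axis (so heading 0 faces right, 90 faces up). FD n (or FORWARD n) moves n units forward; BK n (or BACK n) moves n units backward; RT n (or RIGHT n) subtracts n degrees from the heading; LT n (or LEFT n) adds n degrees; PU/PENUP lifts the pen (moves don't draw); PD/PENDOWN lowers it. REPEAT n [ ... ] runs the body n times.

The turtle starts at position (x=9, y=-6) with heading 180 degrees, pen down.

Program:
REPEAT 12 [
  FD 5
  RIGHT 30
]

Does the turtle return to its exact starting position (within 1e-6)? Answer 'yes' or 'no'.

Answer: yes

Derivation:
Executing turtle program step by step:
Start: pos=(9,-6), heading=180, pen down
REPEAT 12 [
  -- iteration 1/12 --
  FD 5: (9,-6) -> (4,-6) [heading=180, draw]
  RT 30: heading 180 -> 150
  -- iteration 2/12 --
  FD 5: (4,-6) -> (-0.33,-3.5) [heading=150, draw]
  RT 30: heading 150 -> 120
  -- iteration 3/12 --
  FD 5: (-0.33,-3.5) -> (-2.83,0.83) [heading=120, draw]
  RT 30: heading 120 -> 90
  -- iteration 4/12 --
  FD 5: (-2.83,0.83) -> (-2.83,5.83) [heading=90, draw]
  RT 30: heading 90 -> 60
  -- iteration 5/12 --
  FD 5: (-2.83,5.83) -> (-0.33,10.16) [heading=60, draw]
  RT 30: heading 60 -> 30
  -- iteration 6/12 --
  FD 5: (-0.33,10.16) -> (4,12.66) [heading=30, draw]
  RT 30: heading 30 -> 0
  -- iteration 7/12 --
  FD 5: (4,12.66) -> (9,12.66) [heading=0, draw]
  RT 30: heading 0 -> 330
  -- iteration 8/12 --
  FD 5: (9,12.66) -> (13.33,10.16) [heading=330, draw]
  RT 30: heading 330 -> 300
  -- iteration 9/12 --
  FD 5: (13.33,10.16) -> (15.83,5.83) [heading=300, draw]
  RT 30: heading 300 -> 270
  -- iteration 10/12 --
  FD 5: (15.83,5.83) -> (15.83,0.83) [heading=270, draw]
  RT 30: heading 270 -> 240
  -- iteration 11/12 --
  FD 5: (15.83,0.83) -> (13.33,-3.5) [heading=240, draw]
  RT 30: heading 240 -> 210
  -- iteration 12/12 --
  FD 5: (13.33,-3.5) -> (9,-6) [heading=210, draw]
  RT 30: heading 210 -> 180
]
Final: pos=(9,-6), heading=180, 12 segment(s) drawn

Start position: (9, -6)
Final position: (9, -6)
Distance = 0; < 1e-6 -> CLOSED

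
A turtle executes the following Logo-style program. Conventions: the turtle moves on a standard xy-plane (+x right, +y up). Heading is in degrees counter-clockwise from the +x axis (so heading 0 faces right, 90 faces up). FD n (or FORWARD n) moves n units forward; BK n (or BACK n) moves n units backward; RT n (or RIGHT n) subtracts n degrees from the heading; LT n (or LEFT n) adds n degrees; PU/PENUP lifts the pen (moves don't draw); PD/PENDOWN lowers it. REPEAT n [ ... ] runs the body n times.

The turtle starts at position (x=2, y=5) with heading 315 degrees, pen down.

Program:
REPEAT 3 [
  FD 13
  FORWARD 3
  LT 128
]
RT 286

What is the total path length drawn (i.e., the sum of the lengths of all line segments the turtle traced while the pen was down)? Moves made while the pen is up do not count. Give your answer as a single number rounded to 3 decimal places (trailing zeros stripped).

Executing turtle program step by step:
Start: pos=(2,5), heading=315, pen down
REPEAT 3 [
  -- iteration 1/3 --
  FD 13: (2,5) -> (11.192,-4.192) [heading=315, draw]
  FD 3: (11.192,-4.192) -> (13.314,-6.314) [heading=315, draw]
  LT 128: heading 315 -> 83
  -- iteration 2/3 --
  FD 13: (13.314,-6.314) -> (14.898,6.589) [heading=83, draw]
  FD 3: (14.898,6.589) -> (15.264,9.567) [heading=83, draw]
  LT 128: heading 83 -> 211
  -- iteration 3/3 --
  FD 13: (15.264,9.567) -> (4.12,2.872) [heading=211, draw]
  FD 3: (4.12,2.872) -> (1.549,1.326) [heading=211, draw]
  LT 128: heading 211 -> 339
]
RT 286: heading 339 -> 53
Final: pos=(1.549,1.326), heading=53, 6 segment(s) drawn

Segment lengths:
  seg 1: (2,5) -> (11.192,-4.192), length = 13
  seg 2: (11.192,-4.192) -> (13.314,-6.314), length = 3
  seg 3: (13.314,-6.314) -> (14.898,6.589), length = 13
  seg 4: (14.898,6.589) -> (15.264,9.567), length = 3
  seg 5: (15.264,9.567) -> (4.12,2.872), length = 13
  seg 6: (4.12,2.872) -> (1.549,1.326), length = 3
Total = 48

Answer: 48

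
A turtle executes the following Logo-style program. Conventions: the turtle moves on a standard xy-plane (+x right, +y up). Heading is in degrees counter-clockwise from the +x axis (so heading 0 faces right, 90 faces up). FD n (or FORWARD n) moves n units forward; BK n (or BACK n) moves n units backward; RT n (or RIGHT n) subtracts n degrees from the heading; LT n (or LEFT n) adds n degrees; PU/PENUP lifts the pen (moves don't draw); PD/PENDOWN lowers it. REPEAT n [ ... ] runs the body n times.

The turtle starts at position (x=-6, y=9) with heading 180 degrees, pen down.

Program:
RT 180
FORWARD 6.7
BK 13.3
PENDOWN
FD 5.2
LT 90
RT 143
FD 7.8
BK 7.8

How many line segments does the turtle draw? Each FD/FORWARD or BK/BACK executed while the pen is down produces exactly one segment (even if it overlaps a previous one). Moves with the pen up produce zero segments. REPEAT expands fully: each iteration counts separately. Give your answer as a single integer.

Answer: 5

Derivation:
Executing turtle program step by step:
Start: pos=(-6,9), heading=180, pen down
RT 180: heading 180 -> 0
FD 6.7: (-6,9) -> (0.7,9) [heading=0, draw]
BK 13.3: (0.7,9) -> (-12.6,9) [heading=0, draw]
PD: pen down
FD 5.2: (-12.6,9) -> (-7.4,9) [heading=0, draw]
LT 90: heading 0 -> 90
RT 143: heading 90 -> 307
FD 7.8: (-7.4,9) -> (-2.706,2.771) [heading=307, draw]
BK 7.8: (-2.706,2.771) -> (-7.4,9) [heading=307, draw]
Final: pos=(-7.4,9), heading=307, 5 segment(s) drawn
Segments drawn: 5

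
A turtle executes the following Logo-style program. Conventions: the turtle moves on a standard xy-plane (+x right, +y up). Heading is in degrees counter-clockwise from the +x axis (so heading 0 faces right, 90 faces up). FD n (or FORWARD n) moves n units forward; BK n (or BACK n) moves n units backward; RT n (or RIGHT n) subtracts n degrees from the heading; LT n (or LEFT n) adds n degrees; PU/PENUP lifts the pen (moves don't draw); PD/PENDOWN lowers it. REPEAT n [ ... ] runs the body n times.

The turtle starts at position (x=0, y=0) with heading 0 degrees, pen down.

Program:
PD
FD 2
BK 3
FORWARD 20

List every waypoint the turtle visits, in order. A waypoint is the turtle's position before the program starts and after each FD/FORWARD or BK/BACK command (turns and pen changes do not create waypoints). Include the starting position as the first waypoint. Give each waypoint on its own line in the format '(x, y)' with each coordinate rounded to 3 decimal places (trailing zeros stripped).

Answer: (0, 0)
(2, 0)
(-1, 0)
(19, 0)

Derivation:
Executing turtle program step by step:
Start: pos=(0,0), heading=0, pen down
PD: pen down
FD 2: (0,0) -> (2,0) [heading=0, draw]
BK 3: (2,0) -> (-1,0) [heading=0, draw]
FD 20: (-1,0) -> (19,0) [heading=0, draw]
Final: pos=(19,0), heading=0, 3 segment(s) drawn
Waypoints (4 total):
(0, 0)
(2, 0)
(-1, 0)
(19, 0)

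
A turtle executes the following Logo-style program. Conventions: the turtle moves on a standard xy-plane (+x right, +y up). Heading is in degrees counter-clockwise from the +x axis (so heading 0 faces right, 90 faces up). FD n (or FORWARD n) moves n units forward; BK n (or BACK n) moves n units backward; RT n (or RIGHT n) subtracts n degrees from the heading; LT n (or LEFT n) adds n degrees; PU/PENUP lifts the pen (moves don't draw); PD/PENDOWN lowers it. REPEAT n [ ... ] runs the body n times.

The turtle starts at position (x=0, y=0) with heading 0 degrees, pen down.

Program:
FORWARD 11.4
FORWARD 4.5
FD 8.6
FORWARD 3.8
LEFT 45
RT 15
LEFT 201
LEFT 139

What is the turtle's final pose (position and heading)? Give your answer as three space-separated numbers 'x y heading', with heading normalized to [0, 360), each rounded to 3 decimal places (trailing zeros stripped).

Executing turtle program step by step:
Start: pos=(0,0), heading=0, pen down
FD 11.4: (0,0) -> (11.4,0) [heading=0, draw]
FD 4.5: (11.4,0) -> (15.9,0) [heading=0, draw]
FD 8.6: (15.9,0) -> (24.5,0) [heading=0, draw]
FD 3.8: (24.5,0) -> (28.3,0) [heading=0, draw]
LT 45: heading 0 -> 45
RT 15: heading 45 -> 30
LT 201: heading 30 -> 231
LT 139: heading 231 -> 10
Final: pos=(28.3,0), heading=10, 4 segment(s) drawn

Answer: 28.3 0 10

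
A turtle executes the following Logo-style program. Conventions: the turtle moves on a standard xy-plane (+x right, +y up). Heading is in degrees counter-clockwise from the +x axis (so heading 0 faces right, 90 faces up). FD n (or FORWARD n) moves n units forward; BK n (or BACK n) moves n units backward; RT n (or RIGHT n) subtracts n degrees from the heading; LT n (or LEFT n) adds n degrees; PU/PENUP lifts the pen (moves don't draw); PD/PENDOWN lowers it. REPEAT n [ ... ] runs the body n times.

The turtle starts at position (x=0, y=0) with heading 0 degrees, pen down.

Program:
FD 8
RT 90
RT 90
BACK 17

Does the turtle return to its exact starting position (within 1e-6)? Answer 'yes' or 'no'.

Executing turtle program step by step:
Start: pos=(0,0), heading=0, pen down
FD 8: (0,0) -> (8,0) [heading=0, draw]
RT 90: heading 0 -> 270
RT 90: heading 270 -> 180
BK 17: (8,0) -> (25,0) [heading=180, draw]
Final: pos=(25,0), heading=180, 2 segment(s) drawn

Start position: (0, 0)
Final position: (25, 0)
Distance = 25; >= 1e-6 -> NOT closed

Answer: no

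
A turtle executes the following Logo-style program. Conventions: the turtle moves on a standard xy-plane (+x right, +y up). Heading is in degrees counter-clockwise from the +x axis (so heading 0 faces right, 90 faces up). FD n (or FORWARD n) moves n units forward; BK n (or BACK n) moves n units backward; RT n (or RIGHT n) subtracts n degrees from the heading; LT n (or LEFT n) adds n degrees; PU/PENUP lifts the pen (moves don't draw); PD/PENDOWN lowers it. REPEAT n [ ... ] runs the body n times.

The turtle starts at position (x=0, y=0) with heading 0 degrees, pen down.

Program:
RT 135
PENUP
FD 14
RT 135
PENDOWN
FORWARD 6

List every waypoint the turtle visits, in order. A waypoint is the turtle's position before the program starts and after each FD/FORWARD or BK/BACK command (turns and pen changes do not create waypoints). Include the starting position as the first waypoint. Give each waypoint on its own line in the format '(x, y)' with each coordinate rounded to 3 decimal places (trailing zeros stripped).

Answer: (0, 0)
(-9.899, -9.899)
(-9.899, -3.899)

Derivation:
Executing turtle program step by step:
Start: pos=(0,0), heading=0, pen down
RT 135: heading 0 -> 225
PU: pen up
FD 14: (0,0) -> (-9.899,-9.899) [heading=225, move]
RT 135: heading 225 -> 90
PD: pen down
FD 6: (-9.899,-9.899) -> (-9.899,-3.899) [heading=90, draw]
Final: pos=(-9.899,-3.899), heading=90, 1 segment(s) drawn
Waypoints (3 total):
(0, 0)
(-9.899, -9.899)
(-9.899, -3.899)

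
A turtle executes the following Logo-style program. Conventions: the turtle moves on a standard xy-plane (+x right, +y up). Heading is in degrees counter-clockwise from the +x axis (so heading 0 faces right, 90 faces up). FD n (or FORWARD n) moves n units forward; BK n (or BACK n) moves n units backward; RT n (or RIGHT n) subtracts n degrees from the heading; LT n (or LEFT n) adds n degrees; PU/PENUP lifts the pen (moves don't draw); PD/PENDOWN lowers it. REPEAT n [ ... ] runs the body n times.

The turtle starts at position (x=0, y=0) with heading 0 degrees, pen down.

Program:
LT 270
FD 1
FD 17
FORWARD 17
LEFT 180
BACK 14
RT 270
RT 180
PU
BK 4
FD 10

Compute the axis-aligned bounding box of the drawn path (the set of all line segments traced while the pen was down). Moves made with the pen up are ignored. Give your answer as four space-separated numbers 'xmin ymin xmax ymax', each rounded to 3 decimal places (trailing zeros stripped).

Executing turtle program step by step:
Start: pos=(0,0), heading=0, pen down
LT 270: heading 0 -> 270
FD 1: (0,0) -> (0,-1) [heading=270, draw]
FD 17: (0,-1) -> (0,-18) [heading=270, draw]
FD 17: (0,-18) -> (0,-35) [heading=270, draw]
LT 180: heading 270 -> 90
BK 14: (0,-35) -> (0,-49) [heading=90, draw]
RT 270: heading 90 -> 180
RT 180: heading 180 -> 0
PU: pen up
BK 4: (0,-49) -> (-4,-49) [heading=0, move]
FD 10: (-4,-49) -> (6,-49) [heading=0, move]
Final: pos=(6,-49), heading=0, 4 segment(s) drawn

Segment endpoints: x in {0, 0, 0, 0, 0}, y in {-49, -35, -18, -1, 0}
xmin=0, ymin=-49, xmax=0, ymax=0

Answer: 0 -49 0 0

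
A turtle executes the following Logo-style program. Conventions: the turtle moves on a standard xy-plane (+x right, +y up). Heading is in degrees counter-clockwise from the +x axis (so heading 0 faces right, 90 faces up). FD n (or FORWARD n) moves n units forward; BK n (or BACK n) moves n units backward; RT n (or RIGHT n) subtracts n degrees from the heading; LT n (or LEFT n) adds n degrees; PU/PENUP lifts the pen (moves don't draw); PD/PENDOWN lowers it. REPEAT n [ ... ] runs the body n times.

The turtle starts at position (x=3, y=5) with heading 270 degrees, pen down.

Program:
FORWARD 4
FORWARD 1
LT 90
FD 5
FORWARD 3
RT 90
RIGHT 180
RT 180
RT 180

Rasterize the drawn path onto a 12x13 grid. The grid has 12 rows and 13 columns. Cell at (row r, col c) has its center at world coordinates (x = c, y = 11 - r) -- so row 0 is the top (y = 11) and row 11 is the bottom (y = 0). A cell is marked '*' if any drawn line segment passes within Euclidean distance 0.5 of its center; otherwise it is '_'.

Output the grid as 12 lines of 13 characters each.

Answer: _____________
_____________
_____________
_____________
_____________
_____________
___*_________
___*_________
___*_________
___*_________
___*_________
___*********_

Derivation:
Segment 0: (3,5) -> (3,1)
Segment 1: (3,1) -> (3,0)
Segment 2: (3,0) -> (8,-0)
Segment 3: (8,-0) -> (11,-0)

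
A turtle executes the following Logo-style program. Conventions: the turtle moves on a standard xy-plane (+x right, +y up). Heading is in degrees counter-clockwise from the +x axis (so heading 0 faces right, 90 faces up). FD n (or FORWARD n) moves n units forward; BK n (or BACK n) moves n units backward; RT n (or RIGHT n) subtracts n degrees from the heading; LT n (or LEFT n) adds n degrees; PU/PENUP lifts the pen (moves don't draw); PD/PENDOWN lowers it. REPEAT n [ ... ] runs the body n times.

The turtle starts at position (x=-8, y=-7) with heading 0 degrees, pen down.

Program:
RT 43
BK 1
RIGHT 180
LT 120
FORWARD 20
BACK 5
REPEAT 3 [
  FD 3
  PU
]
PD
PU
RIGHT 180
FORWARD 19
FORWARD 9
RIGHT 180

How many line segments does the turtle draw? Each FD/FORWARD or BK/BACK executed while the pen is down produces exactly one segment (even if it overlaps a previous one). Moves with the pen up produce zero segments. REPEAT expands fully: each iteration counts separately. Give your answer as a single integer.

Answer: 4

Derivation:
Executing turtle program step by step:
Start: pos=(-8,-7), heading=0, pen down
RT 43: heading 0 -> 317
BK 1: (-8,-7) -> (-8.731,-6.318) [heading=317, draw]
RT 180: heading 317 -> 137
LT 120: heading 137 -> 257
FD 20: (-8.731,-6.318) -> (-13.23,-25.805) [heading=257, draw]
BK 5: (-13.23,-25.805) -> (-12.106,-20.934) [heading=257, draw]
REPEAT 3 [
  -- iteration 1/3 --
  FD 3: (-12.106,-20.934) -> (-12.78,-23.857) [heading=257, draw]
  PU: pen up
  -- iteration 2/3 --
  FD 3: (-12.78,-23.857) -> (-13.455,-26.78) [heading=257, move]
  PU: pen up
  -- iteration 3/3 --
  FD 3: (-13.455,-26.78) -> (-14.13,-29.703) [heading=257, move]
  PU: pen up
]
PD: pen down
PU: pen up
RT 180: heading 257 -> 77
FD 19: (-14.13,-29.703) -> (-9.856,-11.19) [heading=77, move]
FD 9: (-9.856,-11.19) -> (-7.832,-2.421) [heading=77, move]
RT 180: heading 77 -> 257
Final: pos=(-7.832,-2.421), heading=257, 4 segment(s) drawn
Segments drawn: 4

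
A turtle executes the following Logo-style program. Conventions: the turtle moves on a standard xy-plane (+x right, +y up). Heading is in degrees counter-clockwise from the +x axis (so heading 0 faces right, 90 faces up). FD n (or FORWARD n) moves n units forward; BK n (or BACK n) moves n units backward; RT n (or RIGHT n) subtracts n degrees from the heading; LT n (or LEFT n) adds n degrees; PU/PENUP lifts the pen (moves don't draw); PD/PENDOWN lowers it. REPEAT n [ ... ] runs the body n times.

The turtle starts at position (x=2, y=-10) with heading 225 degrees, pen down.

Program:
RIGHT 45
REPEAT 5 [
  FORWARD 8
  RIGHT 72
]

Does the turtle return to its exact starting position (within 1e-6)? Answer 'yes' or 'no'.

Answer: yes

Derivation:
Executing turtle program step by step:
Start: pos=(2,-10), heading=225, pen down
RT 45: heading 225 -> 180
REPEAT 5 [
  -- iteration 1/5 --
  FD 8: (2,-10) -> (-6,-10) [heading=180, draw]
  RT 72: heading 180 -> 108
  -- iteration 2/5 --
  FD 8: (-6,-10) -> (-8.472,-2.392) [heading=108, draw]
  RT 72: heading 108 -> 36
  -- iteration 3/5 --
  FD 8: (-8.472,-2.392) -> (-2,2.311) [heading=36, draw]
  RT 72: heading 36 -> 324
  -- iteration 4/5 --
  FD 8: (-2,2.311) -> (4.472,-2.392) [heading=324, draw]
  RT 72: heading 324 -> 252
  -- iteration 5/5 --
  FD 8: (4.472,-2.392) -> (2,-10) [heading=252, draw]
  RT 72: heading 252 -> 180
]
Final: pos=(2,-10), heading=180, 5 segment(s) drawn

Start position: (2, -10)
Final position: (2, -10)
Distance = 0; < 1e-6 -> CLOSED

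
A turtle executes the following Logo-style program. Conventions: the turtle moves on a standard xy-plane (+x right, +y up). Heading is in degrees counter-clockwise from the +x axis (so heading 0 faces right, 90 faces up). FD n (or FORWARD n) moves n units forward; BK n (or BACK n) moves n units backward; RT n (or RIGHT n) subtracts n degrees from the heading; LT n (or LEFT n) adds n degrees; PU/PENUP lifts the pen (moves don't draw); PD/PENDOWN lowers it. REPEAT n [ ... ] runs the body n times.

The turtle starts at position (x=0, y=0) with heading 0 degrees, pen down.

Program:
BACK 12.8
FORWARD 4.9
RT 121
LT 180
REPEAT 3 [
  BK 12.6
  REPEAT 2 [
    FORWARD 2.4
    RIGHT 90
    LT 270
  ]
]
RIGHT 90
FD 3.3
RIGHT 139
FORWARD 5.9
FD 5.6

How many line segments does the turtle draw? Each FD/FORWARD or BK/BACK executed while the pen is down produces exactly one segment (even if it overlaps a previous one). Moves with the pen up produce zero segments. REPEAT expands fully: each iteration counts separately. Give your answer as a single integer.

Executing turtle program step by step:
Start: pos=(0,0), heading=0, pen down
BK 12.8: (0,0) -> (-12.8,0) [heading=0, draw]
FD 4.9: (-12.8,0) -> (-7.9,0) [heading=0, draw]
RT 121: heading 0 -> 239
LT 180: heading 239 -> 59
REPEAT 3 [
  -- iteration 1/3 --
  BK 12.6: (-7.9,0) -> (-14.389,-10.8) [heading=59, draw]
  REPEAT 2 [
    -- iteration 1/2 --
    FD 2.4: (-14.389,-10.8) -> (-13.153,-8.743) [heading=59, draw]
    RT 90: heading 59 -> 329
    LT 270: heading 329 -> 239
    -- iteration 2/2 --
    FD 2.4: (-13.153,-8.743) -> (-14.389,-10.8) [heading=239, draw]
    RT 90: heading 239 -> 149
    LT 270: heading 149 -> 59
  ]
  -- iteration 2/3 --
  BK 12.6: (-14.389,-10.8) -> (-20.879,-21.601) [heading=59, draw]
  REPEAT 2 [
    -- iteration 1/2 --
    FD 2.4: (-20.879,-21.601) -> (-19.643,-19.543) [heading=59, draw]
    RT 90: heading 59 -> 329
    LT 270: heading 329 -> 239
    -- iteration 2/2 --
    FD 2.4: (-19.643,-19.543) -> (-20.879,-21.601) [heading=239, draw]
    RT 90: heading 239 -> 149
    LT 270: heading 149 -> 59
  ]
  -- iteration 3/3 --
  BK 12.6: (-20.879,-21.601) -> (-27.368,-32.401) [heading=59, draw]
  REPEAT 2 [
    -- iteration 1/2 --
    FD 2.4: (-27.368,-32.401) -> (-26.132,-30.344) [heading=59, draw]
    RT 90: heading 59 -> 329
    LT 270: heading 329 -> 239
    -- iteration 2/2 --
    FD 2.4: (-26.132,-30.344) -> (-27.368,-32.401) [heading=239, draw]
    RT 90: heading 239 -> 149
    LT 270: heading 149 -> 59
  ]
]
RT 90: heading 59 -> 329
FD 3.3: (-27.368,-32.401) -> (-24.54,-34.101) [heading=329, draw]
RT 139: heading 329 -> 190
FD 5.9: (-24.54,-34.101) -> (-30.35,-35.125) [heading=190, draw]
FD 5.6: (-30.35,-35.125) -> (-35.865,-36.098) [heading=190, draw]
Final: pos=(-35.865,-36.098), heading=190, 14 segment(s) drawn
Segments drawn: 14

Answer: 14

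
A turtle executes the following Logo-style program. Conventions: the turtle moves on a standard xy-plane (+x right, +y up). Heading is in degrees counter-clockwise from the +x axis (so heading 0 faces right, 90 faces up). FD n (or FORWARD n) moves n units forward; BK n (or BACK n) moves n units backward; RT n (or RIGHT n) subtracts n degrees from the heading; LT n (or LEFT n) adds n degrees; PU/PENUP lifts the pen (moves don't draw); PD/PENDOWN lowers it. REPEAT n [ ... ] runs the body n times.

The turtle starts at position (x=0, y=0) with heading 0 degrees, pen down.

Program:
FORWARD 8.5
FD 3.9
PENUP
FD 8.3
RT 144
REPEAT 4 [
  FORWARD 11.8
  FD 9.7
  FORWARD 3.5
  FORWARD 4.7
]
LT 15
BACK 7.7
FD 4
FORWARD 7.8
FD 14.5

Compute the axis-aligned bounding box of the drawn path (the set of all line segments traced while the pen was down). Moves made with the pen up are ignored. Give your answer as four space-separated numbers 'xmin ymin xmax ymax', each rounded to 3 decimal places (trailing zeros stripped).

Executing turtle program step by step:
Start: pos=(0,0), heading=0, pen down
FD 8.5: (0,0) -> (8.5,0) [heading=0, draw]
FD 3.9: (8.5,0) -> (12.4,0) [heading=0, draw]
PU: pen up
FD 8.3: (12.4,0) -> (20.7,0) [heading=0, move]
RT 144: heading 0 -> 216
REPEAT 4 [
  -- iteration 1/4 --
  FD 11.8: (20.7,0) -> (11.154,-6.936) [heading=216, move]
  FD 9.7: (11.154,-6.936) -> (3.306,-12.637) [heading=216, move]
  FD 3.5: (3.306,-12.637) -> (0.475,-14.695) [heading=216, move]
  FD 4.7: (0.475,-14.695) -> (-3.328,-17.457) [heading=216, move]
  -- iteration 2/4 --
  FD 11.8: (-3.328,-17.457) -> (-12.874,-24.393) [heading=216, move]
  FD 9.7: (-12.874,-24.393) -> (-20.722,-30.095) [heading=216, move]
  FD 3.5: (-20.722,-30.095) -> (-23.553,-32.152) [heading=216, move]
  FD 4.7: (-23.553,-32.152) -> (-27.356,-34.914) [heading=216, move]
  -- iteration 3/4 --
  FD 11.8: (-27.356,-34.914) -> (-36.902,-41.85) [heading=216, move]
  FD 9.7: (-36.902,-41.85) -> (-44.749,-47.552) [heading=216, move]
  FD 3.5: (-44.749,-47.552) -> (-47.581,-49.609) [heading=216, move]
  FD 4.7: (-47.581,-49.609) -> (-51.383,-52.372) [heading=216, move]
  -- iteration 4/4 --
  FD 11.8: (-51.383,-52.372) -> (-60.93,-59.308) [heading=216, move]
  FD 9.7: (-60.93,-59.308) -> (-68.777,-65.009) [heading=216, move]
  FD 3.5: (-68.777,-65.009) -> (-71.609,-67.066) [heading=216, move]
  FD 4.7: (-71.609,-67.066) -> (-75.411,-69.829) [heading=216, move]
]
LT 15: heading 216 -> 231
BK 7.7: (-75.411,-69.829) -> (-70.565,-63.845) [heading=231, move]
FD 4: (-70.565,-63.845) -> (-73.083,-66.953) [heading=231, move]
FD 7.8: (-73.083,-66.953) -> (-77.991,-73.015) [heading=231, move]
FD 14.5: (-77.991,-73.015) -> (-87.117,-84.284) [heading=231, move]
Final: pos=(-87.117,-84.284), heading=231, 2 segment(s) drawn

Segment endpoints: x in {0, 8.5, 12.4}, y in {0}
xmin=0, ymin=0, xmax=12.4, ymax=0

Answer: 0 0 12.4 0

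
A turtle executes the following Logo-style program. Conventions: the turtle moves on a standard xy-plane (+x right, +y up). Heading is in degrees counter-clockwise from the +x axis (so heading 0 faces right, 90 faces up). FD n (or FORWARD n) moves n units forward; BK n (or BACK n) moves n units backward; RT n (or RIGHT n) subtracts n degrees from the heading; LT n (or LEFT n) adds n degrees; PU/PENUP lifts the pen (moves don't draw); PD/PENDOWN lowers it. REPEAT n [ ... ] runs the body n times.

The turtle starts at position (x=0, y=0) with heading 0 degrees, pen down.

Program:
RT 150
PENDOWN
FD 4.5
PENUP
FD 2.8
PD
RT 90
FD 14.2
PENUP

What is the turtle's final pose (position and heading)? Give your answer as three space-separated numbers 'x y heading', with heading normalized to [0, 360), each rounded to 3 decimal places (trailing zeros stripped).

Answer: -13.422 8.648 120

Derivation:
Executing turtle program step by step:
Start: pos=(0,0), heading=0, pen down
RT 150: heading 0 -> 210
PD: pen down
FD 4.5: (0,0) -> (-3.897,-2.25) [heading=210, draw]
PU: pen up
FD 2.8: (-3.897,-2.25) -> (-6.322,-3.65) [heading=210, move]
PD: pen down
RT 90: heading 210 -> 120
FD 14.2: (-6.322,-3.65) -> (-13.422,8.648) [heading=120, draw]
PU: pen up
Final: pos=(-13.422,8.648), heading=120, 2 segment(s) drawn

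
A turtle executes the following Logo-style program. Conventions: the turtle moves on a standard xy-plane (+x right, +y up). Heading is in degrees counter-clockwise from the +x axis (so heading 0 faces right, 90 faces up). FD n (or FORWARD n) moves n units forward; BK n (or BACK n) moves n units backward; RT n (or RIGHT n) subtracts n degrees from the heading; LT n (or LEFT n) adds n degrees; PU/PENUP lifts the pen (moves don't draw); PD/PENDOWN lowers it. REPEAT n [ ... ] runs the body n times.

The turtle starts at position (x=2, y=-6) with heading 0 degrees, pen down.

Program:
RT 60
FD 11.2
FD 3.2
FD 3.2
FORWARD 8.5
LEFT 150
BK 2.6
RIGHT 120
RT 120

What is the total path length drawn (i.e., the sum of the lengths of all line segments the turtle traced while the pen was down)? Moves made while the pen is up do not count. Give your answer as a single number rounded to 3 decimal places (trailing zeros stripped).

Executing turtle program step by step:
Start: pos=(2,-6), heading=0, pen down
RT 60: heading 0 -> 300
FD 11.2: (2,-6) -> (7.6,-15.699) [heading=300, draw]
FD 3.2: (7.6,-15.699) -> (9.2,-18.471) [heading=300, draw]
FD 3.2: (9.2,-18.471) -> (10.8,-21.242) [heading=300, draw]
FD 8.5: (10.8,-21.242) -> (15.05,-28.603) [heading=300, draw]
LT 150: heading 300 -> 90
BK 2.6: (15.05,-28.603) -> (15.05,-31.203) [heading=90, draw]
RT 120: heading 90 -> 330
RT 120: heading 330 -> 210
Final: pos=(15.05,-31.203), heading=210, 5 segment(s) drawn

Segment lengths:
  seg 1: (2,-6) -> (7.6,-15.699), length = 11.2
  seg 2: (7.6,-15.699) -> (9.2,-18.471), length = 3.2
  seg 3: (9.2,-18.471) -> (10.8,-21.242), length = 3.2
  seg 4: (10.8,-21.242) -> (15.05,-28.603), length = 8.5
  seg 5: (15.05,-28.603) -> (15.05,-31.203), length = 2.6
Total = 28.7

Answer: 28.7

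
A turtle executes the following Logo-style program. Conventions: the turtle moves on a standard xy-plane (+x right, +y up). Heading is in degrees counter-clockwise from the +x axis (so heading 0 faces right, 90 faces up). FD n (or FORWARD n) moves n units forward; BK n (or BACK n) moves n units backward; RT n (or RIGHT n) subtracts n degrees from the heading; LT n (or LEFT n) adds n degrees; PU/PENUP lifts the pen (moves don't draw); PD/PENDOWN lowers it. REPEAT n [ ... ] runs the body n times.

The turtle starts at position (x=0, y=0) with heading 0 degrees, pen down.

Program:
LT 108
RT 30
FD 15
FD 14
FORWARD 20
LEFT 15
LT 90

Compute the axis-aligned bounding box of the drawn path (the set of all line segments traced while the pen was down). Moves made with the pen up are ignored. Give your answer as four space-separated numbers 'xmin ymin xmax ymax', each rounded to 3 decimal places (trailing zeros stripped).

Answer: 0 0 10.188 47.929

Derivation:
Executing turtle program step by step:
Start: pos=(0,0), heading=0, pen down
LT 108: heading 0 -> 108
RT 30: heading 108 -> 78
FD 15: (0,0) -> (3.119,14.672) [heading=78, draw]
FD 14: (3.119,14.672) -> (6.029,28.366) [heading=78, draw]
FD 20: (6.029,28.366) -> (10.188,47.929) [heading=78, draw]
LT 15: heading 78 -> 93
LT 90: heading 93 -> 183
Final: pos=(10.188,47.929), heading=183, 3 segment(s) drawn

Segment endpoints: x in {0, 3.119, 6.029, 10.188}, y in {0, 14.672, 28.366, 47.929}
xmin=0, ymin=0, xmax=10.188, ymax=47.929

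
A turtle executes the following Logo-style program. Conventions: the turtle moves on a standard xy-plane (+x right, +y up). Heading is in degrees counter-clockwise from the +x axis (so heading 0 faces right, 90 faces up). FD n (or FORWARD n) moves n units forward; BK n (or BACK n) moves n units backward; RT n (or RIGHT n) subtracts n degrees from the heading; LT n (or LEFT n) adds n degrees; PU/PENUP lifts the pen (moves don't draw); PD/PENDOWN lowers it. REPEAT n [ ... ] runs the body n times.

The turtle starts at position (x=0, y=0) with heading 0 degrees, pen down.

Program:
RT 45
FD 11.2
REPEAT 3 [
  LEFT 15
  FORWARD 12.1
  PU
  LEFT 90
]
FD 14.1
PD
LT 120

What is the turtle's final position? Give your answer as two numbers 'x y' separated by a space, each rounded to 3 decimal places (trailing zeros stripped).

Answer: 9.43 -16.382

Derivation:
Executing turtle program step by step:
Start: pos=(0,0), heading=0, pen down
RT 45: heading 0 -> 315
FD 11.2: (0,0) -> (7.92,-7.92) [heading=315, draw]
REPEAT 3 [
  -- iteration 1/3 --
  LT 15: heading 315 -> 330
  FD 12.1: (7.92,-7.92) -> (18.399,-13.97) [heading=330, draw]
  PU: pen up
  LT 90: heading 330 -> 60
  -- iteration 2/3 --
  LT 15: heading 60 -> 75
  FD 12.1: (18.399,-13.97) -> (21.53,-2.282) [heading=75, move]
  PU: pen up
  LT 90: heading 75 -> 165
  -- iteration 3/3 --
  LT 15: heading 165 -> 180
  FD 12.1: (21.53,-2.282) -> (9.43,-2.282) [heading=180, move]
  PU: pen up
  LT 90: heading 180 -> 270
]
FD 14.1: (9.43,-2.282) -> (9.43,-16.382) [heading=270, move]
PD: pen down
LT 120: heading 270 -> 30
Final: pos=(9.43,-16.382), heading=30, 2 segment(s) drawn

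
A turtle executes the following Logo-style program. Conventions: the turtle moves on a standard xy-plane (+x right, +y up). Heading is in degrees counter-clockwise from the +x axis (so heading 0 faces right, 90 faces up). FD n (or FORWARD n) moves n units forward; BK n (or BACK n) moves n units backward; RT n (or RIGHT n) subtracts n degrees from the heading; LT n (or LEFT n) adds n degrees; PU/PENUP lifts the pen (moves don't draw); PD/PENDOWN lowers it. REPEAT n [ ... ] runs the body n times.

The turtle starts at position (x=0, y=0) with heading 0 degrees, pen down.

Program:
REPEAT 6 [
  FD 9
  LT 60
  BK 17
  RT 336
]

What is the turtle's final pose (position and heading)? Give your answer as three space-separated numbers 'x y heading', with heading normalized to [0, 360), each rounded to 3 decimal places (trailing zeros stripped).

Answer: 11.078 -17.767 144

Derivation:
Executing turtle program step by step:
Start: pos=(0,0), heading=0, pen down
REPEAT 6 [
  -- iteration 1/6 --
  FD 9: (0,0) -> (9,0) [heading=0, draw]
  LT 60: heading 0 -> 60
  BK 17: (9,0) -> (0.5,-14.722) [heading=60, draw]
  RT 336: heading 60 -> 84
  -- iteration 2/6 --
  FD 9: (0.5,-14.722) -> (1.441,-5.772) [heading=84, draw]
  LT 60: heading 84 -> 144
  BK 17: (1.441,-5.772) -> (15.194,-15.764) [heading=144, draw]
  RT 336: heading 144 -> 168
  -- iteration 3/6 --
  FD 9: (15.194,-15.764) -> (6.391,-13.893) [heading=168, draw]
  LT 60: heading 168 -> 228
  BK 17: (6.391,-13.893) -> (17.766,-1.259) [heading=228, draw]
  RT 336: heading 228 -> 252
  -- iteration 4/6 --
  FD 9: (17.766,-1.259) -> (14.985,-9.819) [heading=252, draw]
  LT 60: heading 252 -> 312
  BK 17: (14.985,-9.819) -> (3.61,2.815) [heading=312, draw]
  RT 336: heading 312 -> 336
  -- iteration 5/6 --
  FD 9: (3.61,2.815) -> (11.831,-0.846) [heading=336, draw]
  LT 60: heading 336 -> 36
  BK 17: (11.831,-0.846) -> (-1.922,-10.838) [heading=36, draw]
  RT 336: heading 36 -> 60
  -- iteration 6/6 --
  FD 9: (-1.922,-10.838) -> (2.578,-3.044) [heading=60, draw]
  LT 60: heading 60 -> 120
  BK 17: (2.578,-3.044) -> (11.078,-17.767) [heading=120, draw]
  RT 336: heading 120 -> 144
]
Final: pos=(11.078,-17.767), heading=144, 12 segment(s) drawn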